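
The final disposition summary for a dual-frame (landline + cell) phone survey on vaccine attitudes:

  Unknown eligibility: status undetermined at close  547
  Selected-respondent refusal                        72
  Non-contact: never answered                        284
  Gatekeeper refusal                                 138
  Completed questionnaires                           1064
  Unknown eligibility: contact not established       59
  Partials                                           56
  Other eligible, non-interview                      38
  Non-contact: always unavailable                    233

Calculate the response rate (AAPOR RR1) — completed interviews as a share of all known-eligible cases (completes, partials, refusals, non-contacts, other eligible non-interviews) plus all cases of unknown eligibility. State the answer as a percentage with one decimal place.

Refusals = 138 + 72 = 210
Non-contacts = 284 + 233 = 517
Eligibility not determined = 59 + 547 = 606
Num → 1064
Base → 1064 + 56 + 210 + 517 + 38 + 606 = 2491
RR1 = 1064 / 2491 = 0.4271

42.7%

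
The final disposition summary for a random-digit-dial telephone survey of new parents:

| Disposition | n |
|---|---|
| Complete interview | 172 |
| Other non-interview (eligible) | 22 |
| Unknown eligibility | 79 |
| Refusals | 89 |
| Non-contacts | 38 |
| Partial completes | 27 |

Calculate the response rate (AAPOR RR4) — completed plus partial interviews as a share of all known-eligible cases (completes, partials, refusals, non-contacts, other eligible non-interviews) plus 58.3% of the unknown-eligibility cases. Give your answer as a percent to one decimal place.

Top → 172 + 27 = 199
Eligible (known) → 172 + 27 + 89 + 38 + 22 = 348
e × U → 0.5830 × 79 = 46.06
Base → 348 + 46.06 = 394.06
RR4 = 199 / 394.06 = 0.5050

50.5%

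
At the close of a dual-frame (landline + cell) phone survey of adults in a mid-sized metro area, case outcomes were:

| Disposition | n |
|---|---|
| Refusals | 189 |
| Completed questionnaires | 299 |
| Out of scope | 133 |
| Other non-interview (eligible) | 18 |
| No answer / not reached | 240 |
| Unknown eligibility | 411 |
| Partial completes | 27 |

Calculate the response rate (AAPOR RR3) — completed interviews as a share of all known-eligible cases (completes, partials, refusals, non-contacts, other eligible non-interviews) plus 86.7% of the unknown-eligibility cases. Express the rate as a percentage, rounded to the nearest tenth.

26.5%

Numerator: 299
Known eligible: 299 + 27 + 189 + 240 + 18 = 773
Estimated eligible among unknowns: 0.8670 × 411 = 356.34
Base: 773 + 356.34 = 1129.34
RR3 = 299 / 1129.34 = 0.2648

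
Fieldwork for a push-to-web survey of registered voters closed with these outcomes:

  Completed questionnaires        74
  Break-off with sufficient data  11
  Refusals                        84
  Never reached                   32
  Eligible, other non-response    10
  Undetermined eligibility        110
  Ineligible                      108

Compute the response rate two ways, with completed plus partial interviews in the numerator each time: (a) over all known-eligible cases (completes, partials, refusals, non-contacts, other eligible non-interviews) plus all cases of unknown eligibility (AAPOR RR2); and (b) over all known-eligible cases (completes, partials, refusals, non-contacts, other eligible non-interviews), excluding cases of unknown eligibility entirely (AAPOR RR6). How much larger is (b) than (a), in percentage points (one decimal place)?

Num: 74 + 11 = 85
Denom: 74 + 11 + 84 + 32 + 10 + 110 = 321
RR2 = 85 / 321 = 0.2648
Denom: 74 + 11 + 84 + 32 + 10 = 211
RR6 = 85 / 211 = 0.4028
Difference = 40.28 − 26.48 = 13.80 percentage points

13.8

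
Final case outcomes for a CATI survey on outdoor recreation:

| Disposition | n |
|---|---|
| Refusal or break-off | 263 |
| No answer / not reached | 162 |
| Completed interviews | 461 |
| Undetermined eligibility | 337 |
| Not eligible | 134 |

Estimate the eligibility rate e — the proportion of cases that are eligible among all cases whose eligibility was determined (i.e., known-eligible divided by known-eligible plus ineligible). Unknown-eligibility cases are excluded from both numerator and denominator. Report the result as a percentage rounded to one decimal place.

Known eligible → 461 + 263 + 162 = 886
e = 886 / (886 + 134) = 886 / 1020 = 0.8686

86.9%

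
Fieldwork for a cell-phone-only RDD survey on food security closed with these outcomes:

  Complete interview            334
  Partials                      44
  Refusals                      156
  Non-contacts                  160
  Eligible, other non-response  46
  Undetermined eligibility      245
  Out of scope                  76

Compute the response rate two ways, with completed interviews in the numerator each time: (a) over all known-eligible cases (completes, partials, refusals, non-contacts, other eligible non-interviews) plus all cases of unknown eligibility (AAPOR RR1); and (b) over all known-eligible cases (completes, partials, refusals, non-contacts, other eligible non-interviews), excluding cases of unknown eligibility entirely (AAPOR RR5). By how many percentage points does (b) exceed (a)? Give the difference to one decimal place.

11.2

Num = 334
Denominator = 334 + 44 + 156 + 160 + 46 + 245 = 985
RR1 = 334 / 985 = 0.3391
Denominator = 334 + 44 + 156 + 160 + 46 = 740
RR5 = 334 / 740 = 0.4514
Difference = 45.14 − 33.91 = 11.23 percentage points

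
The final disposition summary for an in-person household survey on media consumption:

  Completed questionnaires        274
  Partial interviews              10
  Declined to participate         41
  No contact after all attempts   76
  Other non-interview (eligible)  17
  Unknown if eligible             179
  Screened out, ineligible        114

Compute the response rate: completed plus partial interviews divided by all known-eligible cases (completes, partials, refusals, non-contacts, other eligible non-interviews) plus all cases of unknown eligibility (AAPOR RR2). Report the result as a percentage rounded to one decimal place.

Top → 274 + 10 = 284
Denominator → 274 + 10 + 41 + 76 + 17 + 179 = 597
RR2 = 284 / 597 = 0.4757

47.6%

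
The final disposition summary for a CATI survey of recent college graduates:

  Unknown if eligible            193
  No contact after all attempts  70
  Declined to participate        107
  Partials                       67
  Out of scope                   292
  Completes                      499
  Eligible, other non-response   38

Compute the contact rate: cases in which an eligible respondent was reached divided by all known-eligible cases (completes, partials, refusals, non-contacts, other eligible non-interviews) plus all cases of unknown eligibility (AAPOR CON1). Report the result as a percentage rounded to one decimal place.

Num: 499 + 67 + 107 + 38 = 711
Denom: 499 + 67 + 107 + 70 + 38 + 193 = 974
CON1 = 711 / 974 = 0.7300

73.0%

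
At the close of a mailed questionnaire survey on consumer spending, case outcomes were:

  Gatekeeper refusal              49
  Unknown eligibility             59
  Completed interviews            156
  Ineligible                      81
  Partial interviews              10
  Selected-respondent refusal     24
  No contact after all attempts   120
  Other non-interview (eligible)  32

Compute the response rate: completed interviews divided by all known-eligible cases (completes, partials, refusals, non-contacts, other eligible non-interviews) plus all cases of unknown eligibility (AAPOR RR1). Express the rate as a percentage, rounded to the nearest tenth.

Refusal or break-off = 49 + 24 = 73
Numerator = 156
Base = 156 + 10 + 73 + 120 + 32 + 59 = 450
RR1 = 156 / 450 = 0.3467

34.7%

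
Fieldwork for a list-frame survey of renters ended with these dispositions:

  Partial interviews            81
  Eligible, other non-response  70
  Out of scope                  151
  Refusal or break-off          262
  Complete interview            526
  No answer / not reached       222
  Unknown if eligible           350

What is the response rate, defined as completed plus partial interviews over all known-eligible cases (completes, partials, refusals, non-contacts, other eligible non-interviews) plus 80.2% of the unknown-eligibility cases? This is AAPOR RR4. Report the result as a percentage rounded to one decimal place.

42.1%

Numerator = 526 + 81 = 607
Eligible (known) = 526 + 81 + 262 + 222 + 70 = 1161
Estimated eligible among unknowns = 0.8020 × 350 = 280.70
Denominator = 1161 + 280.70 = 1441.70
RR4 = 607 / 1441.70 = 0.4210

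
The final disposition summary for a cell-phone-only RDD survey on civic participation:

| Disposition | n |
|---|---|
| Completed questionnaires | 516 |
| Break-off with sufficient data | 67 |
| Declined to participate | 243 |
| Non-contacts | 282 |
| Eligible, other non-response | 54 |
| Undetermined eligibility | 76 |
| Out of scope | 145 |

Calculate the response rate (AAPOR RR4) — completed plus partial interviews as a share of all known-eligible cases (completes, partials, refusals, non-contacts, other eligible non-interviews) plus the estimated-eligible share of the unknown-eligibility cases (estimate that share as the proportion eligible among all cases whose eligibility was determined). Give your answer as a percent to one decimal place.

47.4%

Numerator → 516 + 67 = 583
Eligible (known) → 516 + 67 + 243 + 282 + 54 = 1162
e = 1162 / (1162 + 145) = 1162 / 1307 = 0.8891
Eligible share of unknowns → 0.8891 × 76 = 67.57
Denominator → 1162 + 67.57 = 1229.57
RR4 = 583 / 1229.57 = 0.4741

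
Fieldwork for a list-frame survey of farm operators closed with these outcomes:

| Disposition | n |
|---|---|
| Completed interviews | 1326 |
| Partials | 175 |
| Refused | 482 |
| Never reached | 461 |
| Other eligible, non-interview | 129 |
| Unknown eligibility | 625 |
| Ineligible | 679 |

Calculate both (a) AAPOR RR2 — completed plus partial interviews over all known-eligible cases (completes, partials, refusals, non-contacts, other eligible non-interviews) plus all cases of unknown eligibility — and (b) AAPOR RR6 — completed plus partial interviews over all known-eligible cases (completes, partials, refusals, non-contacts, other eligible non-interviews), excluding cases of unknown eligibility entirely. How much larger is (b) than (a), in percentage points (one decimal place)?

11.4

Num = 1326 + 175 = 1501
Denom = 1326 + 175 + 482 + 461 + 129 + 625 = 3198
RR2 = 1501 / 3198 = 0.4694
Denom = 1326 + 175 + 482 + 461 + 129 = 2573
RR6 = 1501 / 2573 = 0.5834
Difference = 58.34 − 46.94 = 11.40 percentage points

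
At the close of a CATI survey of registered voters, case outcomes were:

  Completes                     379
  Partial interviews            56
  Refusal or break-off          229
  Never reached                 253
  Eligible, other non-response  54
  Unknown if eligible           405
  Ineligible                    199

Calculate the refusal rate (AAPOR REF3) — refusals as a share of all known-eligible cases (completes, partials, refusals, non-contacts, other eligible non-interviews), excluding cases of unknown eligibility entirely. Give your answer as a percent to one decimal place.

Top: 229
Denom: 379 + 56 + 229 + 253 + 54 = 971
REF3 = 229 / 971 = 0.2358

23.6%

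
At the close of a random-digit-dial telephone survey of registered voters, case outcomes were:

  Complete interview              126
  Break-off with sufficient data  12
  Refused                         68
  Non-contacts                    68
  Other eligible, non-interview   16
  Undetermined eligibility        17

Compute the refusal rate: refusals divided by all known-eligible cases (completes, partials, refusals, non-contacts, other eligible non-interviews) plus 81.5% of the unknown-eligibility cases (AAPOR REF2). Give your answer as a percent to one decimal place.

Num: 68
Determined eligible: 126 + 12 + 68 + 68 + 16 = 290
e × U: 0.8150 × 17 = 13.85
Base: 290 + 13.85 = 303.85
REF2 = 68 / 303.85 = 0.2238

22.4%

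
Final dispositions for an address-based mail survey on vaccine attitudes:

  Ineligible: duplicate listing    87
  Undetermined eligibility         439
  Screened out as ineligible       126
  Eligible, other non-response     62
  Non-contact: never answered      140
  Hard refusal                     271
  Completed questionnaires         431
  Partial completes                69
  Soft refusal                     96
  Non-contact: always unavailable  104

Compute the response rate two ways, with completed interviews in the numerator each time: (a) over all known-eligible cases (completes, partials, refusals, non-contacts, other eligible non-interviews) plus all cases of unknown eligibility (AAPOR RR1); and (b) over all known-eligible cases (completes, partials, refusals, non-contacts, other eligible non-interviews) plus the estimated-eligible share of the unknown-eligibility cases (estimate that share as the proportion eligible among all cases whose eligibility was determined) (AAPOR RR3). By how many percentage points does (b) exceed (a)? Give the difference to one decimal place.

Declined to participate = 271 + 96 = 367
Never reached = 140 + 104 = 244
Ineligible = 126 + 87 = 213
Top: 431
Denom: 431 + 69 + 367 + 244 + 62 + 439 = 1612
RR1 = 431 / 1612 = 0.2674
Known eligible: 431 + 69 + 367 + 244 + 62 = 1173
e = 1173 / (1173 + 213) = 1173 / 1386 = 0.8463
e × U: 0.8463 × 439 = 371.53
Denom: 1173 + 371.53 = 1544.53
RR3 = 431 / 1544.53 = 0.2790
Difference = 27.90 − 26.74 = 1.16 percentage points

1.2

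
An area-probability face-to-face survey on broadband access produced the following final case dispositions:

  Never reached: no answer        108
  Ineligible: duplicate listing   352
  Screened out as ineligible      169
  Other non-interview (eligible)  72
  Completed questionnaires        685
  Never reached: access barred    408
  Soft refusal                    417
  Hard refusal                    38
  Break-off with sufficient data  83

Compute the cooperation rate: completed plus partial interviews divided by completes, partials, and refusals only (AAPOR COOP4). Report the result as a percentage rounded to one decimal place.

Refusals = 38 + 417 = 455
Never reached = 108 + 408 = 516
Out of scope = 169 + 352 = 521
Top: 685 + 83 = 768
Base: 685 + 83 + 455 = 1223
COOP4 = 768 / 1223 = 0.6280

62.8%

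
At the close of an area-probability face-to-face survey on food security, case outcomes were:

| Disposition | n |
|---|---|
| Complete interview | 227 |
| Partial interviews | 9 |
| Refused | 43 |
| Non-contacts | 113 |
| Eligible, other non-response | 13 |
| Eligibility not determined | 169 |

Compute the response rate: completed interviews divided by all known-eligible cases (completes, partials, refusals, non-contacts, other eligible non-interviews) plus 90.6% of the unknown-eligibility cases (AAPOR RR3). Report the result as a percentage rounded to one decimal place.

Top = 227
Eligible (known) = 227 + 9 + 43 + 113 + 13 = 405
e × U = 0.9060 × 169 = 153.11
Denom = 405 + 153.11 = 558.11
RR3 = 227 / 558.11 = 0.4067

40.7%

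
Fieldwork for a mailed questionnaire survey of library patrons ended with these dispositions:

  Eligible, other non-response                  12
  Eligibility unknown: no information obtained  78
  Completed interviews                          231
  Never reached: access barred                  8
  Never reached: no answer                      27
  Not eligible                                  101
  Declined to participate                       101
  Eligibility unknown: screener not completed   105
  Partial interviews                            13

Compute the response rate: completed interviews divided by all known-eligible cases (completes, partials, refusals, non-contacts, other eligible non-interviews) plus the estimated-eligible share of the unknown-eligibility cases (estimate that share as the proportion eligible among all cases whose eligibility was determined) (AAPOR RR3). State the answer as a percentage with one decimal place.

43.0%

Never reached = 27 + 8 = 35
Unknown if eligible = 105 + 78 = 183
Numerator: 231
Eligible (known): 231 + 13 + 101 + 35 + 12 = 392
e = 392 / (392 + 101) = 392 / 493 = 0.7951
e × U: 0.7951 × 183 = 145.50
Denom: 392 + 145.50 = 537.50
RR3 = 231 / 537.50 = 0.4298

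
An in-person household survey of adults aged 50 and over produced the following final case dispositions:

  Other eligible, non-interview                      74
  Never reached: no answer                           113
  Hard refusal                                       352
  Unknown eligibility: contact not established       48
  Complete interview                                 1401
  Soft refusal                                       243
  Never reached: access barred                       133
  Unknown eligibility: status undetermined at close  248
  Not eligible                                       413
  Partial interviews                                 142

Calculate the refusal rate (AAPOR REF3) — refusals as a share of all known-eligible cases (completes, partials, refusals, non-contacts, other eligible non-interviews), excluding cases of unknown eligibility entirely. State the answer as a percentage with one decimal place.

Refusals = 352 + 243 = 595
No answer / not reached = 113 + 133 = 246
Unknown if eligible = 48 + 248 = 296
Numerator = 595
Denominator = 1401 + 142 + 595 + 246 + 74 = 2458
REF3 = 595 / 2458 = 0.2421

24.2%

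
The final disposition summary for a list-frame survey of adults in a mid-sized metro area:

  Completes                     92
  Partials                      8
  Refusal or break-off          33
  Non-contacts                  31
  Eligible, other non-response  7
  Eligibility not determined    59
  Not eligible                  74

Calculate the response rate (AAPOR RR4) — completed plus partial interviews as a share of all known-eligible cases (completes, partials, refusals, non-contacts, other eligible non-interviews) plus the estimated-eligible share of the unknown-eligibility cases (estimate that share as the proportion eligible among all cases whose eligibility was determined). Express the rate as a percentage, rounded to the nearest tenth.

Top → 92 + 8 = 100
Known eligible → 92 + 8 + 33 + 31 + 7 = 171
e = 171 / (171 + 74) = 171 / 245 = 0.6980
Estimated eligible among unknowns → 0.6980 × 59 = 41.18
Denom → 171 + 41.18 = 212.18
RR4 = 100 / 212.18 = 0.4713

47.1%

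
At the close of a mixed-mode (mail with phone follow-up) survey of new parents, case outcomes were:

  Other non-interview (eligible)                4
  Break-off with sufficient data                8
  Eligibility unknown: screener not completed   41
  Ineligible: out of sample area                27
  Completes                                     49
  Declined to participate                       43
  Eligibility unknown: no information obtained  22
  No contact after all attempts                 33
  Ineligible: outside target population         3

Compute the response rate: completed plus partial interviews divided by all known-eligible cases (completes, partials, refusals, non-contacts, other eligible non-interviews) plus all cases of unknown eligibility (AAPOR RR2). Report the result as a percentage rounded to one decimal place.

Eligibility not determined = 41 + 22 = 63
Not eligible = 3 + 27 = 30
Top = 49 + 8 = 57
Base = 49 + 8 + 43 + 33 + 4 + 63 = 200
RR2 = 57 / 200 = 0.2850

28.5%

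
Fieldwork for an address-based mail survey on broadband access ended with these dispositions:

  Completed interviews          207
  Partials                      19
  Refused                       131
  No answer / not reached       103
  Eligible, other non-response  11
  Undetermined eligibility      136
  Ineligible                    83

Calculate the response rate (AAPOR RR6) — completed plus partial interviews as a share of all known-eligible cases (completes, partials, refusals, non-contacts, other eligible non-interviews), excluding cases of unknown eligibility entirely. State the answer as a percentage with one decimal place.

Numerator: 207 + 19 = 226
Denominator: 207 + 19 + 131 + 103 + 11 = 471
RR6 = 226 / 471 = 0.4798

48.0%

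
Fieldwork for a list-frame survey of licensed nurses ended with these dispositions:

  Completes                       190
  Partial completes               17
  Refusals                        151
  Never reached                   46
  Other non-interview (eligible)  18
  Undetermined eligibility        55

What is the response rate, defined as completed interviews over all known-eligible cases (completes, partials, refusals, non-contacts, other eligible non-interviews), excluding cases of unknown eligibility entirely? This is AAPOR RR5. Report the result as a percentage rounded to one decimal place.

45.0%

Numerator = 190
Denominator = 190 + 17 + 151 + 46 + 18 = 422
RR5 = 190 / 422 = 0.4502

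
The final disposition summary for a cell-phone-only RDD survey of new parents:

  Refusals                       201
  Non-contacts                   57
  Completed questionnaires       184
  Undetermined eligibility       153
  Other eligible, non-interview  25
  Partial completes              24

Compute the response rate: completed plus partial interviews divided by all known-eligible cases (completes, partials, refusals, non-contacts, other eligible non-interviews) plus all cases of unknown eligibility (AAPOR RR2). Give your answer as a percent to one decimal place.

Num = 184 + 24 = 208
Base = 184 + 24 + 201 + 57 + 25 + 153 = 644
RR2 = 208 / 644 = 0.3230

32.3%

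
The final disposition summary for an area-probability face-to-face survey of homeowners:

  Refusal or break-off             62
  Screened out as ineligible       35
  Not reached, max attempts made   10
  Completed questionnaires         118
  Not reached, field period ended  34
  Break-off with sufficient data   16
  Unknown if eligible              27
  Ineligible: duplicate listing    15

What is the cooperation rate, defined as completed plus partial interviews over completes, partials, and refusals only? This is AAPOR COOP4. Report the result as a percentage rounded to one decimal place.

68.4%

Non-contacts = 34 + 10 = 44
Ineligible = 35 + 15 = 50
Num: 118 + 16 = 134
Base: 118 + 16 + 62 = 196
COOP4 = 134 / 196 = 0.6837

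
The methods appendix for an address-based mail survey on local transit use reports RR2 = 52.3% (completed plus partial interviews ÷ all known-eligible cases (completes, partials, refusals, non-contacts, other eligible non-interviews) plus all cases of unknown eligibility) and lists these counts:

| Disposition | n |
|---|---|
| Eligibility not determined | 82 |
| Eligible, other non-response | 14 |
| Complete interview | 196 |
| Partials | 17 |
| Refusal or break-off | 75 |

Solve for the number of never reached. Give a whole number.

Top: 196 + 17 = 213
RR2 = 213 / D = 0.523
D = 213 / 0.523 = 407.3
Rest of base = 384
never reached = 407.3 − 384 ≈ 23

23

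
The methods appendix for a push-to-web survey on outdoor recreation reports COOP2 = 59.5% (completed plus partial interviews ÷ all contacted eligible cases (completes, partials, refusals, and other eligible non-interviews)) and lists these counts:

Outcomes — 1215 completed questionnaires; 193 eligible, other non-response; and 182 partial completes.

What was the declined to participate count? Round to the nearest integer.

758

Top → 1215 + 182 = 1397
COOP2 = 1397 / D = 0.595
D = 1397 / 0.595 = 2347.9
Other denominator terms total 1590
declined to participate = 2347.9 − 1590 ≈ 758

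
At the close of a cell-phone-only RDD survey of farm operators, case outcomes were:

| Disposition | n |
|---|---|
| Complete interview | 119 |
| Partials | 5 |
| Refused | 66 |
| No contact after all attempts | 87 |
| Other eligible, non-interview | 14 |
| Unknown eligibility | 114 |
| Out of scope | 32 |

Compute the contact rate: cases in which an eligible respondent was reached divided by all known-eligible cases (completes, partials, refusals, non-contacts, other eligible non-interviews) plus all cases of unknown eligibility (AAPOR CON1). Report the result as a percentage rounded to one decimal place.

50.4%

Top: 119 + 5 + 66 + 14 = 204
Denom: 119 + 5 + 66 + 87 + 14 + 114 = 405
CON1 = 204 / 405 = 0.5037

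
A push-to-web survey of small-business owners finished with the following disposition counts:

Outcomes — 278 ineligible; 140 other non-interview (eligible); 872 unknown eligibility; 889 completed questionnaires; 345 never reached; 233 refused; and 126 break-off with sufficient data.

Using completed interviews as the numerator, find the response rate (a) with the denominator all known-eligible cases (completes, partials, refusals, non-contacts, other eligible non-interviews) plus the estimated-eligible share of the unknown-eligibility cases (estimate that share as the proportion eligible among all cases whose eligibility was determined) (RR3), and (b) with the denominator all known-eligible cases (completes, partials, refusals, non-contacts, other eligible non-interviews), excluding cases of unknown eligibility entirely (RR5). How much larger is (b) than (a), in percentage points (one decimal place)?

Num → 889
Eligible (known) → 889 + 126 + 233 + 345 + 140 = 1733
e = 1733 / (1733 + 278) = 1733 / 2011 = 0.8618
Eligible share of unknowns → 0.8618 × 872 = 751.49
Denominator → 1733 + 751.49 = 2484.49
RR3 = 889 / 2484.49 = 0.3578
Denominator → 889 + 126 + 233 + 345 + 140 = 1733
RR5 = 889 / 1733 = 0.5130
Difference = 51.30 − 35.78 = 15.52 percentage points

15.5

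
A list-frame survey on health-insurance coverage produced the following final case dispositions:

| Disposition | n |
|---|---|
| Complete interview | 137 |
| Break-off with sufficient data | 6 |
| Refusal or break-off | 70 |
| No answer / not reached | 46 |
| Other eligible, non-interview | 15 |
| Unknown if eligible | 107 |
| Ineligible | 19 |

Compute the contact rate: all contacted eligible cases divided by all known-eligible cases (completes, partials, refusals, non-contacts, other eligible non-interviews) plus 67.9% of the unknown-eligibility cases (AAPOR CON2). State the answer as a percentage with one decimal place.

65.8%

Top: 137 + 6 + 70 + 15 = 228
Eligible (known): 137 + 6 + 70 + 46 + 15 = 274
e × U: 0.6790 × 107 = 72.65
Denom: 274 + 72.65 = 346.65
CON2 = 228 / 346.65 = 0.6577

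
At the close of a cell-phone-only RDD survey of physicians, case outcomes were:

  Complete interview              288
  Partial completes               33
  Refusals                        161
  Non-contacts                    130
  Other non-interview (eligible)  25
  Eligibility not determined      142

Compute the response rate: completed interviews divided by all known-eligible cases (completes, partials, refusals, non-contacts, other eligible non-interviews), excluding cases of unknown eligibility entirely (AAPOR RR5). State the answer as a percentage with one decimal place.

Num = 288
Denom = 288 + 33 + 161 + 130 + 25 = 637
RR5 = 288 / 637 = 0.4521

45.2%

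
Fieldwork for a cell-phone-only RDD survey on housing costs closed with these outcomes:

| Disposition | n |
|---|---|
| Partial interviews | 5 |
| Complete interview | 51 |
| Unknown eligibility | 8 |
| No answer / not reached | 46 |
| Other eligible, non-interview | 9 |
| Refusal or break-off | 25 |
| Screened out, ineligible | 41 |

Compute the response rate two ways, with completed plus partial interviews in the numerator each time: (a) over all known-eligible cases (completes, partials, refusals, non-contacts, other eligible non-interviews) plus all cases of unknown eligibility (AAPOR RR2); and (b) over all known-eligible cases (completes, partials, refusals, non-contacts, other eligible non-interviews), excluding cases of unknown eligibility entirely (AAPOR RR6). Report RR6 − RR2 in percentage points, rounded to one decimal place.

2.3

Num: 51 + 5 = 56
Base: 51 + 5 + 25 + 46 + 9 + 8 = 144
RR2 = 56 / 144 = 0.3889
Base: 51 + 5 + 25 + 46 + 9 = 136
RR6 = 56 / 136 = 0.4118
Difference = 41.18 − 38.89 = 2.29 percentage points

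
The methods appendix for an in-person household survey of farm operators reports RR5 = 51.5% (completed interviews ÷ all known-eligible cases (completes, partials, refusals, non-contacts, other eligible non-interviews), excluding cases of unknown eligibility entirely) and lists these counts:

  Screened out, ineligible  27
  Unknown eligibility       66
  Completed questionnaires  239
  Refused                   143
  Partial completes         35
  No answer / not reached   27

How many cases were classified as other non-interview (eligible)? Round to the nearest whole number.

RR5 = 239 / D = 0.515
D = 239 / 0.515 = 464.1
Rest of base = 444
other non-interview (eligible) = 464.1 − 444 ≈ 20

20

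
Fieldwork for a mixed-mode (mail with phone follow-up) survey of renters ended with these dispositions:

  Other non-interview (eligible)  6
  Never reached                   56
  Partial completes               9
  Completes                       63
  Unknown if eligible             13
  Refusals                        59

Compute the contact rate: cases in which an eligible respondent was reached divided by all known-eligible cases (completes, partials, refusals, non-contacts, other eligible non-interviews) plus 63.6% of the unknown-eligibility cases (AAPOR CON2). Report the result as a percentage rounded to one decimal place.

68.1%

Num → 63 + 9 + 59 + 6 = 137
Determined eligible → 63 + 9 + 59 + 56 + 6 = 193
e × U → 0.6360 × 13 = 8.27
Denom → 193 + 8.27 = 201.27
CON2 = 137 / 201.27 = 0.6807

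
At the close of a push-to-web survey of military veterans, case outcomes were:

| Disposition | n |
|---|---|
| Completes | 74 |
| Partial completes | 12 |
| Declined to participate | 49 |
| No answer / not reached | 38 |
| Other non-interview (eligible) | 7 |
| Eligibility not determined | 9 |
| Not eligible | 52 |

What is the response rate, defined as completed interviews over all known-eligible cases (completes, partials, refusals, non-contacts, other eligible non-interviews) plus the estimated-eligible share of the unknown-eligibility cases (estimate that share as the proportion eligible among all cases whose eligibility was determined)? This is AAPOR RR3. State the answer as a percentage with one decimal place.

Top: 74
Eligible (known): 74 + 12 + 49 + 38 + 7 = 180
e = 180 / (180 + 52) = 180 / 232 = 0.7759
Estimated eligible among unknowns: 0.7759 × 9 = 6.98
Base: 180 + 6.98 = 186.98
RR3 = 74 / 186.98 = 0.3958

39.6%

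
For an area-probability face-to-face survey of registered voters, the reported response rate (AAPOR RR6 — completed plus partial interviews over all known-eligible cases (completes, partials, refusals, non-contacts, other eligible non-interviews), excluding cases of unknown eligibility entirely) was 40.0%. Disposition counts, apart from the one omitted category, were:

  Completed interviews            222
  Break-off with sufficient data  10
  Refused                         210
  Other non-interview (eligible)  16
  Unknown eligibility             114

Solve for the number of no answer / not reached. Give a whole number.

Numerator: 222 + 10 = 232
RR6 = 232 / D = 0.400
D = 232 / 0.400 = 580.0
Rest of base = 458
no answer / not reached = 580.0 − 458 ≈ 122

122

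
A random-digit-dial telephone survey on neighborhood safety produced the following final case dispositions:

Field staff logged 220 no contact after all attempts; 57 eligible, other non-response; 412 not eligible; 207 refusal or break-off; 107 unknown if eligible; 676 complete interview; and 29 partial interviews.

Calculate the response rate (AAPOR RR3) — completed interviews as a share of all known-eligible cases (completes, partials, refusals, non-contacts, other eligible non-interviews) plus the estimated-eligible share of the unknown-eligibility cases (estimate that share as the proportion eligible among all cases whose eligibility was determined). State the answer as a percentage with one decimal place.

53.3%

Num → 676
Determined eligible → 676 + 29 + 207 + 220 + 57 = 1189
e = 1189 / (1189 + 412) = 1189 / 1601 = 0.7427
Eligible share of unknowns → 0.7427 × 107 = 79.47
Base → 1189 + 79.47 = 1268.47
RR3 = 676 / 1268.47 = 0.5329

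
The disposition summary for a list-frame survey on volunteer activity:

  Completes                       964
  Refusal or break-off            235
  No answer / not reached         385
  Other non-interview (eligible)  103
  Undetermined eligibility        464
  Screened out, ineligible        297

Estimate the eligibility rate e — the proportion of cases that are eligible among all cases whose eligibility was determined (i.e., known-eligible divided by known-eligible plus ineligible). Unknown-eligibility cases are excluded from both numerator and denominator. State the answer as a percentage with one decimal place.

85.0%

Known eligible = 964 + 235 + 385 + 103 = 1687
e = 1687 / (1687 + 297) = 1687 / 1984 = 0.8503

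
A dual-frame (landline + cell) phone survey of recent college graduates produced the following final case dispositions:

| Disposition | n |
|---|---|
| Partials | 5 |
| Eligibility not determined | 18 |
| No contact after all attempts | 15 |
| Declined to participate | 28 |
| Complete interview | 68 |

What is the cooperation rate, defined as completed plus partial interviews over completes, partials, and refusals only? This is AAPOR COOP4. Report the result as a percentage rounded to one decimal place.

72.3%

Top = 68 + 5 = 73
Denom = 68 + 5 + 28 = 101
COOP4 = 73 / 101 = 0.7228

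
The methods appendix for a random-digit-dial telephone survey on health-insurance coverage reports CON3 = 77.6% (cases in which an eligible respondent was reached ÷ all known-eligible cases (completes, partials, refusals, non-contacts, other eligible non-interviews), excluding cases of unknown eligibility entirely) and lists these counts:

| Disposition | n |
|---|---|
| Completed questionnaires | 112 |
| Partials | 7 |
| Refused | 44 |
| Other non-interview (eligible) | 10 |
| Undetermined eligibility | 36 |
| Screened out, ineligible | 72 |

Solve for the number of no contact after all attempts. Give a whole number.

50

Top = 112 + 7 + 44 + 10 = 173
CON3 = 173 / D = 0.776
D = 173 / 0.776 = 222.9
Rest of base = 173
no contact after all attempts = 222.9 − 173 ≈ 50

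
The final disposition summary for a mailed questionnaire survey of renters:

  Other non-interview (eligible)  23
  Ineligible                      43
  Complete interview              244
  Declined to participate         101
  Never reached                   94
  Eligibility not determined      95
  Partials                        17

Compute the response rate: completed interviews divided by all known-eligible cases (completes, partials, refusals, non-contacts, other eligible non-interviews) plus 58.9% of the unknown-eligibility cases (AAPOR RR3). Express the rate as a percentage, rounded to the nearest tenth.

45.6%

Numerator = 244
Eligible (known) = 244 + 17 + 101 + 94 + 23 = 479
Estimated eligible among unknowns = 0.5890 × 95 = 55.95
Base = 479 + 55.95 = 534.95
RR3 = 244 / 534.95 = 0.4561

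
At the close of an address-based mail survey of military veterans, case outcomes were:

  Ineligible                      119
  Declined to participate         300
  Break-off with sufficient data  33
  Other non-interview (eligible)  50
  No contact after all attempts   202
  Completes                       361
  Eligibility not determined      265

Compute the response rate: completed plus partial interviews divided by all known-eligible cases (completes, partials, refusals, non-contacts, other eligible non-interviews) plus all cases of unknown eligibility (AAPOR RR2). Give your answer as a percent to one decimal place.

32.5%

Numerator = 361 + 33 = 394
Base = 361 + 33 + 300 + 202 + 50 + 265 = 1211
RR2 = 394 / 1211 = 0.3254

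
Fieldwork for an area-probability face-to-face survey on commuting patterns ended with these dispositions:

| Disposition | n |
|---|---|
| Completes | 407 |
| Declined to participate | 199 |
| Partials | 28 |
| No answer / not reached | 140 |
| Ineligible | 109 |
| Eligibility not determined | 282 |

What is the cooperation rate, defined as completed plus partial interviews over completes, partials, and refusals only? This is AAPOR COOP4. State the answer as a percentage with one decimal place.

Numerator: 407 + 28 = 435
Denom: 407 + 28 + 199 = 634
COOP4 = 435 / 634 = 0.6861

68.6%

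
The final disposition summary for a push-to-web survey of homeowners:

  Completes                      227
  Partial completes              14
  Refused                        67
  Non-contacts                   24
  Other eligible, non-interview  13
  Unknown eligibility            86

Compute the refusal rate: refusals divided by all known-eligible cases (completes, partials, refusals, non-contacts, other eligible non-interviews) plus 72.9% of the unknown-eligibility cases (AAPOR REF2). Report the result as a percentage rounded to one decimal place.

Num = 67
Eligible (known) = 227 + 14 + 67 + 24 + 13 = 345
Estimated eligible among unknowns = 0.7290 × 86 = 62.69
Base = 345 + 62.69 = 407.69
REF2 = 67 / 407.69 = 0.1643

16.4%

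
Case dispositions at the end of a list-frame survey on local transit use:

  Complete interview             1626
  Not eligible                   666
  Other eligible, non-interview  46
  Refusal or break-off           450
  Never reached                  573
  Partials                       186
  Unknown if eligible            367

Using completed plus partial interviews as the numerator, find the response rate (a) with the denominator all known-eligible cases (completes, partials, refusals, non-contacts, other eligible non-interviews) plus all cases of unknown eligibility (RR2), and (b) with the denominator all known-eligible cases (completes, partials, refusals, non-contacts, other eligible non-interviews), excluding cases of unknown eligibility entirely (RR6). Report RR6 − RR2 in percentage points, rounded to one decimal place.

Top: 1626 + 186 = 1812
Base: 1626 + 186 + 450 + 573 + 46 + 367 = 3248
RR2 = 1812 / 3248 = 0.5579
Base: 1626 + 186 + 450 + 573 + 46 = 2881
RR6 = 1812 / 2881 = 0.6289
Difference = 62.89 − 55.79 = 7.10 percentage points

7.1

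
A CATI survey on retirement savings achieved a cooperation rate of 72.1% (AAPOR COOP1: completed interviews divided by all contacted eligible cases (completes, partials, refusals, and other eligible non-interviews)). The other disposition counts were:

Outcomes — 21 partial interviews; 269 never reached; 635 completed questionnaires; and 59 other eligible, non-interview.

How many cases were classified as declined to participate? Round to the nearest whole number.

COOP1 = 635 / D = 0.721
D = 635 / 0.721 = 880.7
Other denominator terms total 715
declined to participate = 880.7 − 715 ≈ 166

166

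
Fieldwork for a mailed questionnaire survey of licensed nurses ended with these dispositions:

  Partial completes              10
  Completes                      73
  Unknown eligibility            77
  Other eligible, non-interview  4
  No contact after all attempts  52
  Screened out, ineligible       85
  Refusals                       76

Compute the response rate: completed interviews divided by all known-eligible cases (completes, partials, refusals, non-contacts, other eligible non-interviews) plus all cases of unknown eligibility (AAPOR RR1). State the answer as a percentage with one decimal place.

Numerator = 73
Base = 73 + 10 + 76 + 52 + 4 + 77 = 292
RR1 = 73 / 292 = 0.2500

25.0%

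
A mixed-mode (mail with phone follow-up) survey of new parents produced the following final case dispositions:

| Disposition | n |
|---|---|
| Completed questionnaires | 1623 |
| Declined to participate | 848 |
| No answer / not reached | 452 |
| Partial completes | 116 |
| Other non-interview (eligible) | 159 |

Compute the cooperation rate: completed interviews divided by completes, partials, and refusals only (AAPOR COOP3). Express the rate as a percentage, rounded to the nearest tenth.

62.7%

Num = 1623
Denominator = 1623 + 116 + 848 = 2587
COOP3 = 1623 / 2587 = 0.6274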